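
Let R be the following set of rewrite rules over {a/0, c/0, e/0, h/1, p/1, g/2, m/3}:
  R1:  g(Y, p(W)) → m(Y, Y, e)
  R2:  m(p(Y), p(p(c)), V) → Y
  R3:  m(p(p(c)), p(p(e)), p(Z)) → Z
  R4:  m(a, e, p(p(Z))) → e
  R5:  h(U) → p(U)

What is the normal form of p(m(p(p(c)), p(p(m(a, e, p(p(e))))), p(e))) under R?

p(e)

1. p(m(p(p(c)), p(p(m(a, e, p(p(e))))), p(e)))  →  p(m(p(p(c)), p(p(e)), p(e)))   [R4 at 1.2.1.1]
2. p(m(p(p(c)), p(p(e)), p(e)))  →  p(e)   [R3 at 1]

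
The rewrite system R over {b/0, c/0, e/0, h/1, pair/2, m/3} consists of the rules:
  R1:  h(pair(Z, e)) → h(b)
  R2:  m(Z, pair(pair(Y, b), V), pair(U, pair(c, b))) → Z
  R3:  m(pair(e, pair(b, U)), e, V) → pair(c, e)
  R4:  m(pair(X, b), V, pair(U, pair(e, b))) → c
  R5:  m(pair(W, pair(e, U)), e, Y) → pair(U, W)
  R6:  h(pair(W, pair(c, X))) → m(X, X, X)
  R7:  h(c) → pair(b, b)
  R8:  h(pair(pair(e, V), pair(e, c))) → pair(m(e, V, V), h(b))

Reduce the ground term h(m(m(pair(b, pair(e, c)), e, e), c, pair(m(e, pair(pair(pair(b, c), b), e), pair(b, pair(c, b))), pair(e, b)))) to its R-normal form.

pair(b, b)

1. h(m(m(pair(b, pair(e, c)), e, e), c, pair(m(e, pair(pair(pair(b, c), b), e), pair(b, pair(c, b))), pair(e, b))))  →  h(m(pair(c, b), c, pair(m(e, pair(pair(pair(b, c), b), e), pair(b, pair(c, b))), pair(e, b))))   [R5 at 1.1]
2. h(m(pair(c, b), c, pair(m(e, pair(pair(pair(b, c), b), e), pair(b, pair(c, b))), pair(e, b))))  →  h(c)   [R4 at 1]
3. h(c)  →  pair(b, b)   [R7 at ε]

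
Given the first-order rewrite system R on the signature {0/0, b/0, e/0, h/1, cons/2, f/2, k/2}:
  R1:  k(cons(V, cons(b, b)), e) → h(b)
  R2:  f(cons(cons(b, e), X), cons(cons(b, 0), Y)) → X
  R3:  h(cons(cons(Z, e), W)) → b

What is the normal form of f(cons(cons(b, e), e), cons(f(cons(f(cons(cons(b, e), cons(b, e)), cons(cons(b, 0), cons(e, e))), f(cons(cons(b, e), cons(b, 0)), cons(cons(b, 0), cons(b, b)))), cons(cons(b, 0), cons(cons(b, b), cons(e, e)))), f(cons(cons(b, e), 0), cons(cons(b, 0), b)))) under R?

1. f(cons(cons(b, e), e), cons(f(cons(f(cons(cons(b, e), cons(b, e)), cons(cons(b, 0), cons(e, e))), f(cons(cons(b, e), cons(b, 0)), cons(cons(b, 0), cons(b, b)))), cons(cons(b, 0), cons(cons(b, b), cons(e, e)))), f(cons(cons(b, e), 0), cons(cons(b, 0), b))))  →  f(cons(cons(b, e), e), cons(f(cons(cons(b, e), f(cons(cons(b, e), cons(b, 0)), cons(cons(b, 0), cons(b, b)))), cons(cons(b, 0), cons(cons(b, b), cons(e, e)))), f(cons(cons(b, e), 0), cons(cons(b, 0), b))))   [R2 at 2.1.1.1]
2. f(cons(cons(b, e), e), cons(f(cons(cons(b, e), f(cons(cons(b, e), cons(b, 0)), cons(cons(b, 0), cons(b, b)))), cons(cons(b, 0), cons(cons(b, b), cons(e, e)))), f(cons(cons(b, e), 0), cons(cons(b, 0), b))))  →  f(cons(cons(b, e), e), cons(f(cons(cons(b, e), cons(b, 0)), cons(cons(b, 0), cons(b, b))), f(cons(cons(b, e), 0), cons(cons(b, 0), b))))   [R2 at 2.1]
3. f(cons(cons(b, e), e), cons(f(cons(cons(b, e), cons(b, 0)), cons(cons(b, 0), cons(b, b))), f(cons(cons(b, e), 0), cons(cons(b, 0), b))))  →  f(cons(cons(b, e), e), cons(cons(b, 0), f(cons(cons(b, e), 0), cons(cons(b, 0), b))))   [R2 at 2.1]
4. f(cons(cons(b, e), e), cons(cons(b, 0), f(cons(cons(b, e), 0), cons(cons(b, 0), b))))  →  e   [R2 at ε]

e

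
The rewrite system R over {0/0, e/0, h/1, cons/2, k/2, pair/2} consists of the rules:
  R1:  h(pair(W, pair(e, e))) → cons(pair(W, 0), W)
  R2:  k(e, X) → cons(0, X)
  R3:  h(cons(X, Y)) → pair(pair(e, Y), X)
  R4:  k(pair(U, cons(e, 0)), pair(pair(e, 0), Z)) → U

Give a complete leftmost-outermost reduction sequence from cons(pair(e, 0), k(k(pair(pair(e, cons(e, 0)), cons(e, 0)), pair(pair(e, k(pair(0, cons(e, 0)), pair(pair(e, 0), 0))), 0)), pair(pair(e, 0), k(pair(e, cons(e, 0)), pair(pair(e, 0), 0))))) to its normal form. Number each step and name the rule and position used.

1. cons(pair(e, 0), k(k(pair(pair(e, cons(e, 0)), cons(e, 0)), pair(pair(e, k(pair(0, cons(e, 0)), pair(pair(e, 0), 0))), 0)), pair(pair(e, 0), k(pair(e, cons(e, 0)), pair(pair(e, 0), 0)))))  →  cons(pair(e, 0), k(k(pair(pair(e, cons(e, 0)), cons(e, 0)), pair(pair(e, 0), 0)), pair(pair(e, 0), k(pair(e, cons(e, 0)), pair(pair(e, 0), 0)))))   [R4 at 2.1.2.1.2]
2. cons(pair(e, 0), k(k(pair(pair(e, cons(e, 0)), cons(e, 0)), pair(pair(e, 0), 0)), pair(pair(e, 0), k(pair(e, cons(e, 0)), pair(pair(e, 0), 0)))))  →  cons(pair(e, 0), k(pair(e, cons(e, 0)), pair(pair(e, 0), k(pair(e, cons(e, 0)), pair(pair(e, 0), 0)))))   [R4 at 2.1]
3. cons(pair(e, 0), k(pair(e, cons(e, 0)), pair(pair(e, 0), k(pair(e, cons(e, 0)), pair(pair(e, 0), 0)))))  →  cons(pair(e, 0), e)   [R4 at 2]

cons(pair(e, 0), e)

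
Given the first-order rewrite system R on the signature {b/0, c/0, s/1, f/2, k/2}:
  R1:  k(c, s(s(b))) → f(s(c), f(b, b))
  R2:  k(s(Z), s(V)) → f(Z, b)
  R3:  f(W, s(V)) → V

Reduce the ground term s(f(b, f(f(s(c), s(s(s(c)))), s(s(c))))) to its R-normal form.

s(c)

1. s(f(b, f(f(s(c), s(s(s(c)))), s(s(c)))))  →  s(f(b, s(c)))   [R3 at 1.2]
2. s(f(b, s(c)))  →  s(c)   [R3 at 1]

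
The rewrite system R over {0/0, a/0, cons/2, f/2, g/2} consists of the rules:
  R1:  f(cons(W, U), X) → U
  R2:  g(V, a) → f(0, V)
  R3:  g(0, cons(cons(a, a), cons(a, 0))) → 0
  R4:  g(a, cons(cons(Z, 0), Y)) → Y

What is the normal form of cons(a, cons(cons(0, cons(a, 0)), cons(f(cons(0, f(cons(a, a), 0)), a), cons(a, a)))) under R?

1. cons(a, cons(cons(0, cons(a, 0)), cons(f(cons(0, f(cons(a, a), 0)), a), cons(a, a))))  →  cons(a, cons(cons(0, cons(a, 0)), cons(f(cons(a, a), 0), cons(a, a))))   [R1 at 2.2.1]
2. cons(a, cons(cons(0, cons(a, 0)), cons(f(cons(a, a), 0), cons(a, a))))  →  cons(a, cons(cons(0, cons(a, 0)), cons(a, cons(a, a))))   [R1 at 2.2.1]

cons(a, cons(cons(0, cons(a, 0)), cons(a, cons(a, a))))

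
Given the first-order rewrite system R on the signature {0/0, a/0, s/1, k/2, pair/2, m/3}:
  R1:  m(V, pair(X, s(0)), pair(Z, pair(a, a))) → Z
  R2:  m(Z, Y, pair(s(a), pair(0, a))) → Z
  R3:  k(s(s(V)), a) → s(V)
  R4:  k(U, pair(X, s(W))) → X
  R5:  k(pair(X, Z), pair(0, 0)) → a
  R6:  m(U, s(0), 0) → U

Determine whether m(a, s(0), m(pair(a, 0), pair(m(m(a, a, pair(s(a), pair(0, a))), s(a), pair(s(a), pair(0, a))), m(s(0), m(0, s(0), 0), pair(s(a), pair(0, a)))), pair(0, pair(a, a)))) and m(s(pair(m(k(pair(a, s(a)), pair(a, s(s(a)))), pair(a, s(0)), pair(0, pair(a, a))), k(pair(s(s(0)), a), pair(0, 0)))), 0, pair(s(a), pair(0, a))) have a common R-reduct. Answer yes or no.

no — NF(t₁) = a, NF(t₂) = s(pair(0, a))

Reduce t₁ = m(a, s(0), m(pair(a, 0), pair(m(m(a, a, pair(s(a), pair(0, a))), s(a), pair(s(a), pair(0, a))), m(s(0), m(0, s(0), 0), pair(s(a), pair(0, a)))), pair(0, pair(a, a)))):
1. m(a, s(0), m(pair(a, 0), pair(m(m(a, a, pair(s(a), pair(0, a))), s(a), pair(s(a), pair(0, a))), m(s(0), m(0, s(0), 0), pair(s(a), pair(0, a)))), pair(0, pair(a, a))))  →  m(a, s(0), m(pair(a, 0), pair(m(a, a, pair(s(a), pair(0, a))), m(s(0), m(0, s(0), 0), pair(s(a), pair(0, a)))), pair(0, pair(a, a))))   [R2 at 3.2.1]
2. m(a, s(0), m(pair(a, 0), pair(m(a, a, pair(s(a), pair(0, a))), m(s(0), m(0, s(0), 0), pair(s(a), pair(0, a)))), pair(0, pair(a, a))))  →  m(a, s(0), m(pair(a, 0), pair(a, m(s(0), m(0, s(0), 0), pair(s(a), pair(0, a)))), pair(0, pair(a, a))))   [R2 at 3.2.1]
3. m(a, s(0), m(pair(a, 0), pair(a, m(s(0), m(0, s(0), 0), pair(s(a), pair(0, a)))), pair(0, pair(a, a))))  →  m(a, s(0), m(pair(a, 0), pair(a, s(0)), pair(0, pair(a, a))))   [R2 at 3.2.2]
4. m(a, s(0), m(pair(a, 0), pair(a, s(0)), pair(0, pair(a, a))))  →  m(a, s(0), 0)   [R1 at 3]
5. m(a, s(0), 0)  →  a   [R6 at ε]

Reduce t₂ = m(s(pair(m(k(pair(a, s(a)), pair(a, s(s(a)))), pair(a, s(0)), pair(0, pair(a, a))), k(pair(s(s(0)), a), pair(0, 0)))), 0, pair(s(a), pair(0, a))):
1. m(s(pair(m(k(pair(a, s(a)), pair(a, s(s(a)))), pair(a, s(0)), pair(0, pair(a, a))), k(pair(s(s(0)), a), pair(0, 0)))), 0, pair(s(a), pair(0, a)))  →  s(pair(m(k(pair(a, s(a)), pair(a, s(s(a)))), pair(a, s(0)), pair(0, pair(a, a))), k(pair(s(s(0)), a), pair(0, 0))))   [R2 at ε]
2. s(pair(m(k(pair(a, s(a)), pair(a, s(s(a)))), pair(a, s(0)), pair(0, pair(a, a))), k(pair(s(s(0)), a), pair(0, 0))))  →  s(pair(0, k(pair(s(s(0)), a), pair(0, 0))))   [R1 at 1.1]
3. s(pair(0, k(pair(s(s(0)), a), pair(0, 0))))  →  s(pair(0, a))   [R5 at 1.2]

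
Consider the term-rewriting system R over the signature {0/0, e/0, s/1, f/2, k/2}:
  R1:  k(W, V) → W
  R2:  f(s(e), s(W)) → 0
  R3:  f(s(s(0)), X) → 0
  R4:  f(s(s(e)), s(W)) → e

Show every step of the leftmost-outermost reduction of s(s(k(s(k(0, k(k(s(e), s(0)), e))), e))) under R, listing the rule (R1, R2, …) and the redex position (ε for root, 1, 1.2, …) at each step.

1. s(s(k(s(k(0, k(k(s(e), s(0)), e))), e)))  →  s(s(s(k(0, k(k(s(e), s(0)), e)))))   [R1 at 1.1]
2. s(s(s(k(0, k(k(s(e), s(0)), e)))))  →  s(s(s(0)))   [R1 at 1.1.1]

s(s(s(0)))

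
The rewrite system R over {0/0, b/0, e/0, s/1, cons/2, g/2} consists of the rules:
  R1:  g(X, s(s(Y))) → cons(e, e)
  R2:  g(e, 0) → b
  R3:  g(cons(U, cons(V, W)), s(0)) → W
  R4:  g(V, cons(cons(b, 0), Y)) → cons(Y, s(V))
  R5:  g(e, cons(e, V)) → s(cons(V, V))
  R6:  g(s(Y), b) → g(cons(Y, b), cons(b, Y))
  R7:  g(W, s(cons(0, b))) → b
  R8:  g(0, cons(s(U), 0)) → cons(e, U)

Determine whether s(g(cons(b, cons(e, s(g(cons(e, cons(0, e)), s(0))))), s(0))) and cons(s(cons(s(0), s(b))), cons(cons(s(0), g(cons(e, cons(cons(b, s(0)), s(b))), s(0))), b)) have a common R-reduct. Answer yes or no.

Reduce t₁ = s(g(cons(b, cons(e, s(g(cons(e, cons(0, e)), s(0))))), s(0))):
1. s(g(cons(b, cons(e, s(g(cons(e, cons(0, e)), s(0))))), s(0)))  →  s(s(g(cons(e, cons(0, e)), s(0))))   [R3 at 1]
2. s(s(g(cons(e, cons(0, e)), s(0))))  →  s(s(e))   [R3 at 1.1]

Reduce t₂ = cons(s(cons(s(0), s(b))), cons(cons(s(0), g(cons(e, cons(cons(b, s(0)), s(b))), s(0))), b)):
1. cons(s(cons(s(0), s(b))), cons(cons(s(0), g(cons(e, cons(cons(b, s(0)), s(b))), s(0))), b))  →  cons(s(cons(s(0), s(b))), cons(cons(s(0), s(b)), b))   [R3 at 2.1.2]

no — NF(t₁) = s(s(e)), NF(t₂) = cons(s(cons(s(0), s(b))), cons(cons(s(0), s(b)), b))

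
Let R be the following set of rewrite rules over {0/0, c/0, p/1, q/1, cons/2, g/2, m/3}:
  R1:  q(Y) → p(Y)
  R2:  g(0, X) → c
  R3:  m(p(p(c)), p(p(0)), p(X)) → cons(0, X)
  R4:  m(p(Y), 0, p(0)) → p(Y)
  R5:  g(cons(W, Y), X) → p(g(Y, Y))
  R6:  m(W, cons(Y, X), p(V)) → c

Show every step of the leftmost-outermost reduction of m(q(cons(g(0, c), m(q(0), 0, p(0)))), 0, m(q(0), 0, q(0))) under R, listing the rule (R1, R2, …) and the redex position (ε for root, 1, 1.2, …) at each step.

p(cons(c, p(0)))

1. m(q(cons(g(0, c), m(q(0), 0, p(0)))), 0, m(q(0), 0, q(0)))  →  m(p(cons(g(0, c), m(q(0), 0, p(0)))), 0, m(q(0), 0, q(0)))   [R1 at 1]
2. m(p(cons(g(0, c), m(q(0), 0, p(0)))), 0, m(q(0), 0, q(0)))  →  m(p(cons(c, m(q(0), 0, p(0)))), 0, m(q(0), 0, q(0)))   [R2 at 1.1.1]
3. m(p(cons(c, m(q(0), 0, p(0)))), 0, m(q(0), 0, q(0)))  →  m(p(cons(c, m(p(0), 0, p(0)))), 0, m(q(0), 0, q(0)))   [R1 at 1.1.2.1]
4. m(p(cons(c, m(p(0), 0, p(0)))), 0, m(q(0), 0, q(0)))  →  m(p(cons(c, p(0))), 0, m(q(0), 0, q(0)))   [R4 at 1.1.2]
5. m(p(cons(c, p(0))), 0, m(q(0), 0, q(0)))  →  m(p(cons(c, p(0))), 0, m(p(0), 0, q(0)))   [R1 at 3.1]
6. m(p(cons(c, p(0))), 0, m(p(0), 0, q(0)))  →  m(p(cons(c, p(0))), 0, m(p(0), 0, p(0)))   [R1 at 3.3]
7. m(p(cons(c, p(0))), 0, m(p(0), 0, p(0)))  →  m(p(cons(c, p(0))), 0, p(0))   [R4 at 3]
8. m(p(cons(c, p(0))), 0, p(0))  →  p(cons(c, p(0)))   [R4 at ε]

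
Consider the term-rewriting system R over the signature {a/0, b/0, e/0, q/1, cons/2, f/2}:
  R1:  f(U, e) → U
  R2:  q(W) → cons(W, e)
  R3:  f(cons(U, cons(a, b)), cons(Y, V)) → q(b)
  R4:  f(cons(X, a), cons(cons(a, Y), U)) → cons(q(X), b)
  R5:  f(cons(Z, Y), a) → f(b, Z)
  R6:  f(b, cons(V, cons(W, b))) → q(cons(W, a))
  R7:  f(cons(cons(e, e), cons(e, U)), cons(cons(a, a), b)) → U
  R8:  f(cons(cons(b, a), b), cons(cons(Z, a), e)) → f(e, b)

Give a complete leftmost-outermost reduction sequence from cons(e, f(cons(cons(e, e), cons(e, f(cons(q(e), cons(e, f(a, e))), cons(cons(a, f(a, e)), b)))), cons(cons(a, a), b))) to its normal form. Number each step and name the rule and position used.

1. cons(e, f(cons(cons(e, e), cons(e, f(cons(q(e), cons(e, f(a, e))), cons(cons(a, f(a, e)), b)))), cons(cons(a, a), b)))  →  cons(e, f(cons(q(e), cons(e, f(a, e))), cons(cons(a, f(a, e)), b)))   [R7 at 2]
2. cons(e, f(cons(q(e), cons(e, f(a, e))), cons(cons(a, f(a, e)), b)))  →  cons(e, f(cons(cons(e, e), cons(e, f(a, e))), cons(cons(a, f(a, e)), b)))   [R2 at 2.1.1]
3. cons(e, f(cons(cons(e, e), cons(e, f(a, e))), cons(cons(a, f(a, e)), b)))  →  cons(e, f(cons(cons(e, e), cons(e, a)), cons(cons(a, f(a, e)), b)))   [R1 at 2.1.2.2]
4. cons(e, f(cons(cons(e, e), cons(e, a)), cons(cons(a, f(a, e)), b)))  →  cons(e, f(cons(cons(e, e), cons(e, a)), cons(cons(a, a), b)))   [R1 at 2.2.1.2]
5. cons(e, f(cons(cons(e, e), cons(e, a)), cons(cons(a, a), b)))  →  cons(e, a)   [R7 at 2]

cons(e, a)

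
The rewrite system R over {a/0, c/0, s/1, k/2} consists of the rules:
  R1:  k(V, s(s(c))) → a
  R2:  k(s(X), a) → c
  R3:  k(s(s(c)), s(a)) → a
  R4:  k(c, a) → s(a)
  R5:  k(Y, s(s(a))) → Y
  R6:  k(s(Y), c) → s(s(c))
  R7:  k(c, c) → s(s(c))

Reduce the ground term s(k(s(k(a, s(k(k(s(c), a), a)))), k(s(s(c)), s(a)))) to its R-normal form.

s(c)

1. s(k(s(k(a, s(k(k(s(c), a), a)))), k(s(s(c)), s(a))))  →  s(k(s(k(a, s(k(c, a)))), k(s(s(c)), s(a))))   [R2 at 1.1.1.2.1.1]
2. s(k(s(k(a, s(k(c, a)))), k(s(s(c)), s(a))))  →  s(k(s(k(a, s(s(a)))), k(s(s(c)), s(a))))   [R4 at 1.1.1.2.1]
3. s(k(s(k(a, s(s(a)))), k(s(s(c)), s(a))))  →  s(k(s(a), k(s(s(c)), s(a))))   [R5 at 1.1.1]
4. s(k(s(a), k(s(s(c)), s(a))))  →  s(k(s(a), a))   [R3 at 1.2]
5. s(k(s(a), a))  →  s(c)   [R2 at 1]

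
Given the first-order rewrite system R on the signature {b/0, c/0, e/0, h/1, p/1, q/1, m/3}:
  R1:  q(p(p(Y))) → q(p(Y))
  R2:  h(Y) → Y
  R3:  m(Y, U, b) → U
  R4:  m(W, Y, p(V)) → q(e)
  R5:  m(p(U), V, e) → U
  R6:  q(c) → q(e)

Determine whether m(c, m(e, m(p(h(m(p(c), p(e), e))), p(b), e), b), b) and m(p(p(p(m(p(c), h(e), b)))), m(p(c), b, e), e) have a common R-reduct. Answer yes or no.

Reduce t₁ = m(c, m(e, m(p(h(m(p(c), p(e), e))), p(b), e), b), b):
1. m(c, m(e, m(p(h(m(p(c), p(e), e))), p(b), e), b), b)  →  m(e, m(p(h(m(p(c), p(e), e))), p(b), e), b)   [R3 at ε]
2. m(e, m(p(h(m(p(c), p(e), e))), p(b), e), b)  →  m(p(h(m(p(c), p(e), e))), p(b), e)   [R3 at ε]
3. m(p(h(m(p(c), p(e), e))), p(b), e)  →  h(m(p(c), p(e), e))   [R5 at ε]
4. h(m(p(c), p(e), e))  →  m(p(c), p(e), e)   [R2 at ε]
5. m(p(c), p(e), e)  →  c   [R5 at ε]

Reduce t₂ = m(p(p(p(m(p(c), h(e), b)))), m(p(c), b, e), e):
1. m(p(p(p(m(p(c), h(e), b)))), m(p(c), b, e), e)  →  p(p(m(p(c), h(e), b)))   [R5 at ε]
2. p(p(m(p(c), h(e), b)))  →  p(p(h(e)))   [R3 at 1.1]
3. p(p(h(e)))  →  p(p(e))   [R2 at 1.1]

no — NF(t₁) = c, NF(t₂) = p(p(e))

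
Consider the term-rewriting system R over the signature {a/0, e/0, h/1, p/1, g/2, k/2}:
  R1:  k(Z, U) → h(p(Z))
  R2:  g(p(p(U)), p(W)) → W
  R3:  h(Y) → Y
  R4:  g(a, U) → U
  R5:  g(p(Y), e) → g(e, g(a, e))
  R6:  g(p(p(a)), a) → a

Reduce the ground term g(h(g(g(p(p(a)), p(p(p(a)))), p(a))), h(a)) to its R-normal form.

1. g(h(g(g(p(p(a)), p(p(p(a)))), p(a))), h(a))  →  g(g(g(p(p(a)), p(p(p(a)))), p(a)), h(a))   [R3 at 1]
2. g(g(g(p(p(a)), p(p(p(a)))), p(a)), h(a))  →  g(g(p(p(a)), p(a)), h(a))   [R2 at 1.1]
3. g(g(p(p(a)), p(a)), h(a))  →  g(a, h(a))   [R2 at 1]
4. g(a, h(a))  →  h(a)   [R4 at ε]
5. h(a)  →  a   [R3 at ε]

a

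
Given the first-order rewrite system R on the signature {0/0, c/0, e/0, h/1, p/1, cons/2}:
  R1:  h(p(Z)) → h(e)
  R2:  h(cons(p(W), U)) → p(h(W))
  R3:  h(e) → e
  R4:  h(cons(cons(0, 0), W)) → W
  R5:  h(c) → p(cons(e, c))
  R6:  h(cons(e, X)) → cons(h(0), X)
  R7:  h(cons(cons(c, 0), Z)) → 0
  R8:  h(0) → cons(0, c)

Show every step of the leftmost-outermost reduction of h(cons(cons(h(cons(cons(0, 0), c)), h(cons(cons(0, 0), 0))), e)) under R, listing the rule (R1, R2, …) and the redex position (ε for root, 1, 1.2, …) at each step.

1. h(cons(cons(h(cons(cons(0, 0), c)), h(cons(cons(0, 0), 0))), e))  →  h(cons(cons(c, h(cons(cons(0, 0), 0))), e))   [R4 at 1.1.1]
2. h(cons(cons(c, h(cons(cons(0, 0), 0))), e))  →  h(cons(cons(c, 0), e))   [R4 at 1.1.2]
3. h(cons(cons(c, 0), e))  →  0   [R7 at ε]

0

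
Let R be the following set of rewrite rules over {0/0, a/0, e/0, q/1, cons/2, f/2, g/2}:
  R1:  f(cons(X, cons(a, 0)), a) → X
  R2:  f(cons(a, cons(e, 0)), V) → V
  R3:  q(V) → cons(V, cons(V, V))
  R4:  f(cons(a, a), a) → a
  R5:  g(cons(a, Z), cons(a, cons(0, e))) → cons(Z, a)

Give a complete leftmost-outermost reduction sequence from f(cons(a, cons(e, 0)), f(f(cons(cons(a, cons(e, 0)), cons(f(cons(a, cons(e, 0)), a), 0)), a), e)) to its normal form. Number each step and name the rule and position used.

e

1. f(cons(a, cons(e, 0)), f(f(cons(cons(a, cons(e, 0)), cons(f(cons(a, cons(e, 0)), a), 0)), a), e))  →  f(f(cons(cons(a, cons(e, 0)), cons(f(cons(a, cons(e, 0)), a), 0)), a), e)   [R2 at ε]
2. f(f(cons(cons(a, cons(e, 0)), cons(f(cons(a, cons(e, 0)), a), 0)), a), e)  →  f(f(cons(cons(a, cons(e, 0)), cons(a, 0)), a), e)   [R2 at 1.1.2.1]
3. f(f(cons(cons(a, cons(e, 0)), cons(a, 0)), a), e)  →  f(cons(a, cons(e, 0)), e)   [R1 at 1]
4. f(cons(a, cons(e, 0)), e)  →  e   [R2 at ε]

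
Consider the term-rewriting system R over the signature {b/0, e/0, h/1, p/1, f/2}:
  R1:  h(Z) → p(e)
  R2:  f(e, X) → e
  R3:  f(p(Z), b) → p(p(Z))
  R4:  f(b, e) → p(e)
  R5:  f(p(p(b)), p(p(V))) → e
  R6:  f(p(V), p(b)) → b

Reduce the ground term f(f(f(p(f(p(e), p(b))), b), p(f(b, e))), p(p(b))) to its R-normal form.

e

1. f(f(f(p(f(p(e), p(b))), b), p(f(b, e))), p(p(b)))  →  f(f(p(p(f(p(e), p(b)))), p(f(b, e))), p(p(b)))   [R3 at 1.1]
2. f(f(p(p(f(p(e), p(b)))), p(f(b, e))), p(p(b)))  →  f(f(p(p(b)), p(f(b, e))), p(p(b)))   [R6 at 1.1.1.1]
3. f(f(p(p(b)), p(f(b, e))), p(p(b)))  →  f(f(p(p(b)), p(p(e))), p(p(b)))   [R4 at 1.2.1]
4. f(f(p(p(b)), p(p(e))), p(p(b)))  →  f(e, p(p(b)))   [R5 at 1]
5. f(e, p(p(b)))  →  e   [R2 at ε]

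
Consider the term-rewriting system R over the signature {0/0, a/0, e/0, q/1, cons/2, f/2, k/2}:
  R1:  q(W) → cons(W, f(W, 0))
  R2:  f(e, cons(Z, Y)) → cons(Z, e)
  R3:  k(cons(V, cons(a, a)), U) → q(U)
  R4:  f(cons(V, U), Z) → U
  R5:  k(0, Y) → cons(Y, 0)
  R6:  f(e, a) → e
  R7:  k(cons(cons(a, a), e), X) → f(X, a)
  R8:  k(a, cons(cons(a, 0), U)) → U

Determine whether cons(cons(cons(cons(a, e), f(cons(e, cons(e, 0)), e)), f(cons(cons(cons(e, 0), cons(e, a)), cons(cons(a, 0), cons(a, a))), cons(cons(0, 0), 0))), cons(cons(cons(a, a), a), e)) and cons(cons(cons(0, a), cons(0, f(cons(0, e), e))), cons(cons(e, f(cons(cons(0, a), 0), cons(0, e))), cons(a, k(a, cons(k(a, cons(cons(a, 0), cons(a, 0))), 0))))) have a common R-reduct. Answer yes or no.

no — NF(t₁) = cons(cons(cons(cons(a, e), cons(e, 0)), cons(cons(a, 0), cons(a, a))), cons(cons(cons(a, a), a), e)), NF(t₂) = cons(cons(cons(0, a), cons(0, e)), cons(cons(e, 0), cons(a, 0)))

Reduce t₁ = cons(cons(cons(cons(a, e), f(cons(e, cons(e, 0)), e)), f(cons(cons(cons(e, 0), cons(e, a)), cons(cons(a, 0), cons(a, a))), cons(cons(0, 0), 0))), cons(cons(cons(a, a), a), e)):
1. cons(cons(cons(cons(a, e), f(cons(e, cons(e, 0)), e)), f(cons(cons(cons(e, 0), cons(e, a)), cons(cons(a, 0), cons(a, a))), cons(cons(0, 0), 0))), cons(cons(cons(a, a), a), e))  →  cons(cons(cons(cons(a, e), cons(e, 0)), f(cons(cons(cons(e, 0), cons(e, a)), cons(cons(a, 0), cons(a, a))), cons(cons(0, 0), 0))), cons(cons(cons(a, a), a), e))   [R4 at 1.1.2]
2. cons(cons(cons(cons(a, e), cons(e, 0)), f(cons(cons(cons(e, 0), cons(e, a)), cons(cons(a, 0), cons(a, a))), cons(cons(0, 0), 0))), cons(cons(cons(a, a), a), e))  →  cons(cons(cons(cons(a, e), cons(e, 0)), cons(cons(a, 0), cons(a, a))), cons(cons(cons(a, a), a), e))   [R4 at 1.2]

Reduce t₂ = cons(cons(cons(0, a), cons(0, f(cons(0, e), e))), cons(cons(e, f(cons(cons(0, a), 0), cons(0, e))), cons(a, k(a, cons(k(a, cons(cons(a, 0), cons(a, 0))), 0))))):
1. cons(cons(cons(0, a), cons(0, f(cons(0, e), e))), cons(cons(e, f(cons(cons(0, a), 0), cons(0, e))), cons(a, k(a, cons(k(a, cons(cons(a, 0), cons(a, 0))), 0)))))  →  cons(cons(cons(0, a), cons(0, e)), cons(cons(e, f(cons(cons(0, a), 0), cons(0, e))), cons(a, k(a, cons(k(a, cons(cons(a, 0), cons(a, 0))), 0)))))   [R4 at 1.2.2]
2. cons(cons(cons(0, a), cons(0, e)), cons(cons(e, f(cons(cons(0, a), 0), cons(0, e))), cons(a, k(a, cons(k(a, cons(cons(a, 0), cons(a, 0))), 0)))))  →  cons(cons(cons(0, a), cons(0, e)), cons(cons(e, 0), cons(a, k(a, cons(k(a, cons(cons(a, 0), cons(a, 0))), 0)))))   [R4 at 2.1.2]
3. cons(cons(cons(0, a), cons(0, e)), cons(cons(e, 0), cons(a, k(a, cons(k(a, cons(cons(a, 0), cons(a, 0))), 0)))))  →  cons(cons(cons(0, a), cons(0, e)), cons(cons(e, 0), cons(a, k(a, cons(cons(a, 0), 0)))))   [R8 at 2.2.2.2.1]
4. cons(cons(cons(0, a), cons(0, e)), cons(cons(e, 0), cons(a, k(a, cons(cons(a, 0), 0)))))  →  cons(cons(cons(0, a), cons(0, e)), cons(cons(e, 0), cons(a, 0)))   [R8 at 2.2.2]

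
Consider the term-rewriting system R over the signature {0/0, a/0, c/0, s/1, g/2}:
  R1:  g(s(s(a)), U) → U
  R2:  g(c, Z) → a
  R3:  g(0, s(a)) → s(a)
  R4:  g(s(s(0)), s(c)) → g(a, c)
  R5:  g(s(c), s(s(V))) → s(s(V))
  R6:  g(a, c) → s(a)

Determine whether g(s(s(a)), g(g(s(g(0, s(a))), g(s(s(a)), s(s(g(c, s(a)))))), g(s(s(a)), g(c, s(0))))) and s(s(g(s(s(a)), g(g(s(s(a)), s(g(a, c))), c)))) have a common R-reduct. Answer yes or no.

Reduce t₁ = g(s(s(a)), g(g(s(g(0, s(a))), g(s(s(a)), s(s(g(c, s(a)))))), g(s(s(a)), g(c, s(0))))):
1. g(s(s(a)), g(g(s(g(0, s(a))), g(s(s(a)), s(s(g(c, s(a)))))), g(s(s(a)), g(c, s(0)))))  →  g(g(s(g(0, s(a))), g(s(s(a)), s(s(g(c, s(a)))))), g(s(s(a)), g(c, s(0))))   [R1 at ε]
2. g(g(s(g(0, s(a))), g(s(s(a)), s(s(g(c, s(a)))))), g(s(s(a)), g(c, s(0))))  →  g(g(s(s(a)), g(s(s(a)), s(s(g(c, s(a)))))), g(s(s(a)), g(c, s(0))))   [R3 at 1.1.1]
3. g(g(s(s(a)), g(s(s(a)), s(s(g(c, s(a)))))), g(s(s(a)), g(c, s(0))))  →  g(g(s(s(a)), s(s(g(c, s(a))))), g(s(s(a)), g(c, s(0))))   [R1 at 1]
4. g(g(s(s(a)), s(s(g(c, s(a))))), g(s(s(a)), g(c, s(0))))  →  g(s(s(g(c, s(a)))), g(s(s(a)), g(c, s(0))))   [R1 at 1]
5. g(s(s(g(c, s(a)))), g(s(s(a)), g(c, s(0))))  →  g(s(s(a)), g(s(s(a)), g(c, s(0))))   [R2 at 1.1.1]
6. g(s(s(a)), g(s(s(a)), g(c, s(0))))  →  g(s(s(a)), g(c, s(0)))   [R1 at ε]
7. g(s(s(a)), g(c, s(0)))  →  g(c, s(0))   [R1 at ε]
8. g(c, s(0))  →  a   [R2 at ε]

Reduce t₂ = s(s(g(s(s(a)), g(g(s(s(a)), s(g(a, c))), c)))):
1. s(s(g(s(s(a)), g(g(s(s(a)), s(g(a, c))), c))))  →  s(s(g(g(s(s(a)), s(g(a, c))), c)))   [R1 at 1.1]
2. s(s(g(g(s(s(a)), s(g(a, c))), c)))  →  s(s(g(s(g(a, c)), c)))   [R1 at 1.1.1]
3. s(s(g(s(g(a, c)), c)))  →  s(s(g(s(s(a)), c)))   [R6 at 1.1.1.1]
4. s(s(g(s(s(a)), c)))  →  s(s(c))   [R1 at 1.1]

no — NF(t₁) = a, NF(t₂) = s(s(c))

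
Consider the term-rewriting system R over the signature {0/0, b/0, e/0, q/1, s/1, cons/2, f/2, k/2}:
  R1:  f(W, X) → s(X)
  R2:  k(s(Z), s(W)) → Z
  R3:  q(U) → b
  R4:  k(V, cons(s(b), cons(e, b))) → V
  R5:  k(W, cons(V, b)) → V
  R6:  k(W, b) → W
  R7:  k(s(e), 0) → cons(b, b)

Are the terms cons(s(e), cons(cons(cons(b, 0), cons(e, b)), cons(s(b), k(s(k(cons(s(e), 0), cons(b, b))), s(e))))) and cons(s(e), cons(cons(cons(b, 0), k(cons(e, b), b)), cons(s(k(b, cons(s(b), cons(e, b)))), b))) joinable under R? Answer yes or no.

Reduce t₁ = cons(s(e), cons(cons(cons(b, 0), cons(e, b)), cons(s(b), k(s(k(cons(s(e), 0), cons(b, b))), s(e))))):
1. cons(s(e), cons(cons(cons(b, 0), cons(e, b)), cons(s(b), k(s(k(cons(s(e), 0), cons(b, b))), s(e)))))  →  cons(s(e), cons(cons(cons(b, 0), cons(e, b)), cons(s(b), k(cons(s(e), 0), cons(b, b)))))   [R2 at 2.2.2]
2. cons(s(e), cons(cons(cons(b, 0), cons(e, b)), cons(s(b), k(cons(s(e), 0), cons(b, b)))))  →  cons(s(e), cons(cons(cons(b, 0), cons(e, b)), cons(s(b), b)))   [R5 at 2.2.2]

Reduce t₂ = cons(s(e), cons(cons(cons(b, 0), k(cons(e, b), b)), cons(s(k(b, cons(s(b), cons(e, b)))), b))):
1. cons(s(e), cons(cons(cons(b, 0), k(cons(e, b), b)), cons(s(k(b, cons(s(b), cons(e, b)))), b)))  →  cons(s(e), cons(cons(cons(b, 0), cons(e, b)), cons(s(k(b, cons(s(b), cons(e, b)))), b)))   [R6 at 2.1.2]
2. cons(s(e), cons(cons(cons(b, 0), cons(e, b)), cons(s(k(b, cons(s(b), cons(e, b)))), b)))  →  cons(s(e), cons(cons(cons(b, 0), cons(e, b)), cons(s(b), b)))   [R4 at 2.2.1.1]

yes — NF(t₁) = cons(s(e), cons(cons(cons(b, 0), cons(e, b)), cons(s(b), b))), NF(t₂) = cons(s(e), cons(cons(cons(b, 0), cons(e, b)), cons(s(b), b)))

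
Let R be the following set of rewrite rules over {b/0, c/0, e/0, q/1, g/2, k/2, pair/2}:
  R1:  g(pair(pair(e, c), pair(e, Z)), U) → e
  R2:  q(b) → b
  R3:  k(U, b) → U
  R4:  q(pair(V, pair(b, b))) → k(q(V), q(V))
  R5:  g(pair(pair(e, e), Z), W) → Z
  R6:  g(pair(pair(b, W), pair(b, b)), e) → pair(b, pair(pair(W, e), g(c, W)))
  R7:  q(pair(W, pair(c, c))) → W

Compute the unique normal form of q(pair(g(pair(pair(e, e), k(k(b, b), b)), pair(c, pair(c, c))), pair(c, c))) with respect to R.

b

1. q(pair(g(pair(pair(e, e), k(k(b, b), b)), pair(c, pair(c, c))), pair(c, c)))  →  g(pair(pair(e, e), k(k(b, b), b)), pair(c, pair(c, c)))   [R7 at ε]
2. g(pair(pair(e, e), k(k(b, b), b)), pair(c, pair(c, c)))  →  k(k(b, b), b)   [R5 at ε]
3. k(k(b, b), b)  →  k(b, b)   [R3 at ε]
4. k(b, b)  →  b   [R3 at ε]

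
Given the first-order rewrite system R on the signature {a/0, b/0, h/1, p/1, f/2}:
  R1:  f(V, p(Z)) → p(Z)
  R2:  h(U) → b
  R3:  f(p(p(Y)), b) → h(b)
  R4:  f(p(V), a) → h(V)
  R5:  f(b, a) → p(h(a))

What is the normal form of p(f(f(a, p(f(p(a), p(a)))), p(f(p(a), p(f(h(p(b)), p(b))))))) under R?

p(p(p(p(b))))

1. p(f(f(a, p(f(p(a), p(a)))), p(f(p(a), p(f(h(p(b)), p(b)))))))  →  p(p(f(p(a), p(f(h(p(b)), p(b))))))   [R1 at 1]
2. p(p(f(p(a), p(f(h(p(b)), p(b))))))  →  p(p(p(f(h(p(b)), p(b)))))   [R1 at 1.1]
3. p(p(p(f(h(p(b)), p(b)))))  →  p(p(p(p(b))))   [R1 at 1.1.1]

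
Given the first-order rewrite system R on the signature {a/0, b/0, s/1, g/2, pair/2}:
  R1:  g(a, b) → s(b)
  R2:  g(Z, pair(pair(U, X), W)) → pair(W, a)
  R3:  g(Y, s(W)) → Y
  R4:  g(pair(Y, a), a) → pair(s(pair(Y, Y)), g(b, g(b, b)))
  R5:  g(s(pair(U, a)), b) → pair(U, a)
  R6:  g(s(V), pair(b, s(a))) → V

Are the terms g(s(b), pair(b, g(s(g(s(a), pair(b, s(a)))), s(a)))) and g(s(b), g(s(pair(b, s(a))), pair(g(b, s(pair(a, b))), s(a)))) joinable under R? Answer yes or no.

Reduce t₁ = g(s(b), pair(b, g(s(g(s(a), pair(b, s(a)))), s(a)))):
1. g(s(b), pair(b, g(s(g(s(a), pair(b, s(a)))), s(a))))  →  g(s(b), pair(b, s(g(s(a), pair(b, s(a))))))   [R3 at 2.2]
2. g(s(b), pair(b, s(g(s(a), pair(b, s(a))))))  →  g(s(b), pair(b, s(a)))   [R6 at 2.2.1]
3. g(s(b), pair(b, s(a)))  →  b   [R6 at ε]

Reduce t₂ = g(s(b), g(s(pair(b, s(a))), pair(g(b, s(pair(a, b))), s(a)))):
1. g(s(b), g(s(pair(b, s(a))), pair(g(b, s(pair(a, b))), s(a))))  →  g(s(b), g(s(pair(b, s(a))), pair(b, s(a))))   [R3 at 2.2.1]
2. g(s(b), g(s(pair(b, s(a))), pair(b, s(a))))  →  g(s(b), pair(b, s(a)))   [R6 at 2]
3. g(s(b), pair(b, s(a)))  →  b   [R6 at ε]

yes — NF(t₁) = b, NF(t₂) = b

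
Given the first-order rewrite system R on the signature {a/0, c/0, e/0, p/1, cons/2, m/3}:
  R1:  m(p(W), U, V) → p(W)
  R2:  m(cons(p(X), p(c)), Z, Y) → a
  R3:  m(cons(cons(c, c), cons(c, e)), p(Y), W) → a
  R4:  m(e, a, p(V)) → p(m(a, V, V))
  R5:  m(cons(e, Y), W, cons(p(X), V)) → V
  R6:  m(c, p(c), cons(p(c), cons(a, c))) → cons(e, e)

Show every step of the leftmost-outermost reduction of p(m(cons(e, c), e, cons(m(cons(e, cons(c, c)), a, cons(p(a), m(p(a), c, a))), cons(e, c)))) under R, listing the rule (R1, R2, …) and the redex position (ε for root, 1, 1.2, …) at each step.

1. p(m(cons(e, c), e, cons(m(cons(e, cons(c, c)), a, cons(p(a), m(p(a), c, a))), cons(e, c))))  →  p(m(cons(e, c), e, cons(m(p(a), c, a), cons(e, c))))   [R5 at 1.3.1]
2. p(m(cons(e, c), e, cons(m(p(a), c, a), cons(e, c))))  →  p(m(cons(e, c), e, cons(p(a), cons(e, c))))   [R1 at 1.3.1]
3. p(m(cons(e, c), e, cons(p(a), cons(e, c))))  →  p(cons(e, c))   [R5 at 1]

p(cons(e, c))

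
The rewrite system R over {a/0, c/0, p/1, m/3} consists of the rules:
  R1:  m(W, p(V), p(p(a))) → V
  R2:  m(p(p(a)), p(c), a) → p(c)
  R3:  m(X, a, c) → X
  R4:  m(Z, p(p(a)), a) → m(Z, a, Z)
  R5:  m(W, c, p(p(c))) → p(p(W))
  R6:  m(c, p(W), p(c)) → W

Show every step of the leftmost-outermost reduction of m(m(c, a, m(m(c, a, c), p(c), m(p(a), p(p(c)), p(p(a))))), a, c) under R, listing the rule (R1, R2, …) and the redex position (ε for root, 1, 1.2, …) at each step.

1. m(m(c, a, m(m(c, a, c), p(c), m(p(a), p(p(c)), p(p(a))))), a, c)  →  m(c, a, m(m(c, a, c), p(c), m(p(a), p(p(c)), p(p(a)))))   [R3 at ε]
2. m(c, a, m(m(c, a, c), p(c), m(p(a), p(p(c)), p(p(a)))))  →  m(c, a, m(c, p(c), m(p(a), p(p(c)), p(p(a)))))   [R3 at 3.1]
3. m(c, a, m(c, p(c), m(p(a), p(p(c)), p(p(a)))))  →  m(c, a, m(c, p(c), p(c)))   [R1 at 3.3]
4. m(c, a, m(c, p(c), p(c)))  →  m(c, a, c)   [R6 at 3]
5. m(c, a, c)  →  c   [R3 at ε]

c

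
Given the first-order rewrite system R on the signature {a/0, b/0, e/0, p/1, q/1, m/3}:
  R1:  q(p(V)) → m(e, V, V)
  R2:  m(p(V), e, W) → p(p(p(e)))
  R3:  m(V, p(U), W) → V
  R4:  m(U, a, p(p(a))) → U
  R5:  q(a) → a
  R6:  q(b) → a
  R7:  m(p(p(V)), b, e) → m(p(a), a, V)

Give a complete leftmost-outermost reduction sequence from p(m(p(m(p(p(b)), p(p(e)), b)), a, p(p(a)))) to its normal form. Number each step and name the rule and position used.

p(p(p(p(b))))

1. p(m(p(m(p(p(b)), p(p(e)), b)), a, p(p(a))))  →  p(p(m(p(p(b)), p(p(e)), b)))   [R4 at 1]
2. p(p(m(p(p(b)), p(p(e)), b)))  →  p(p(p(p(b))))   [R3 at 1.1]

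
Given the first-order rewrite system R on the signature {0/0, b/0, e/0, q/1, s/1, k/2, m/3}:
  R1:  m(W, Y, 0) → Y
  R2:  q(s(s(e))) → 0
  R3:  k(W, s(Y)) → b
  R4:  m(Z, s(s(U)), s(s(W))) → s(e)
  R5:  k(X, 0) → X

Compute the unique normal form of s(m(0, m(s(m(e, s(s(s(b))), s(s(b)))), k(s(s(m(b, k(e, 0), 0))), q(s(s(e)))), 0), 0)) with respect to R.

1. s(m(0, m(s(m(e, s(s(s(b))), s(s(b)))), k(s(s(m(b, k(e, 0), 0))), q(s(s(e)))), 0), 0))  →  s(m(s(m(e, s(s(s(b))), s(s(b)))), k(s(s(m(b, k(e, 0), 0))), q(s(s(e)))), 0))   [R1 at 1]
2. s(m(s(m(e, s(s(s(b))), s(s(b)))), k(s(s(m(b, k(e, 0), 0))), q(s(s(e)))), 0))  →  s(k(s(s(m(b, k(e, 0), 0))), q(s(s(e)))))   [R1 at 1]
3. s(k(s(s(m(b, k(e, 0), 0))), q(s(s(e)))))  →  s(k(s(s(k(e, 0))), q(s(s(e)))))   [R1 at 1.1.1.1]
4. s(k(s(s(k(e, 0))), q(s(s(e)))))  →  s(k(s(s(e)), q(s(s(e)))))   [R5 at 1.1.1.1]
5. s(k(s(s(e)), q(s(s(e)))))  →  s(k(s(s(e)), 0))   [R2 at 1.2]
6. s(k(s(s(e)), 0))  →  s(s(s(e)))   [R5 at 1]

s(s(s(e)))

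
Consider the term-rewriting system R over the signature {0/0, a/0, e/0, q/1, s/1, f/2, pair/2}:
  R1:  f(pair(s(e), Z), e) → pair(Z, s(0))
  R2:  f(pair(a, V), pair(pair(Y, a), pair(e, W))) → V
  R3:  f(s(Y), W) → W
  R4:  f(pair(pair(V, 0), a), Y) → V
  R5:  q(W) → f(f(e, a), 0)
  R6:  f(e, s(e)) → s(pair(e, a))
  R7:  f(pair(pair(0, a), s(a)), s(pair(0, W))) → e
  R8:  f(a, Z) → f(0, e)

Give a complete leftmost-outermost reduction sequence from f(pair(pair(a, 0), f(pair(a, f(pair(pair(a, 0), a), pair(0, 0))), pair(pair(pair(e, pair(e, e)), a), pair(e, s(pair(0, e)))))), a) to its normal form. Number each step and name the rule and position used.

a

1. f(pair(pair(a, 0), f(pair(a, f(pair(pair(a, 0), a), pair(0, 0))), pair(pair(pair(e, pair(e, e)), a), pair(e, s(pair(0, e)))))), a)  →  f(pair(pair(a, 0), f(pair(pair(a, 0), a), pair(0, 0))), a)   [R2 at 1.2]
2. f(pair(pair(a, 0), f(pair(pair(a, 0), a), pair(0, 0))), a)  →  f(pair(pair(a, 0), a), a)   [R4 at 1.2]
3. f(pair(pair(a, 0), a), a)  →  a   [R4 at ε]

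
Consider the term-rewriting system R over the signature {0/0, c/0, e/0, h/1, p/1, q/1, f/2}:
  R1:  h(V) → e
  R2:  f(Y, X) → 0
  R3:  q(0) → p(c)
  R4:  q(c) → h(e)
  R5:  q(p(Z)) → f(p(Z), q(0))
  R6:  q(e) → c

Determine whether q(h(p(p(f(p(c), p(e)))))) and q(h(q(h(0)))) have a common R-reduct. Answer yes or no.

Reduce t₁ = q(h(p(p(f(p(c), p(e)))))):
1. q(h(p(p(f(p(c), p(e))))))  →  q(e)   [R1 at 1]
2. q(e)  →  c   [R6 at ε]

Reduce t₂ = q(h(q(h(0)))):
1. q(h(q(h(0))))  →  q(e)   [R1 at 1]
2. q(e)  →  c   [R6 at ε]

yes — NF(t₁) = c, NF(t₂) = c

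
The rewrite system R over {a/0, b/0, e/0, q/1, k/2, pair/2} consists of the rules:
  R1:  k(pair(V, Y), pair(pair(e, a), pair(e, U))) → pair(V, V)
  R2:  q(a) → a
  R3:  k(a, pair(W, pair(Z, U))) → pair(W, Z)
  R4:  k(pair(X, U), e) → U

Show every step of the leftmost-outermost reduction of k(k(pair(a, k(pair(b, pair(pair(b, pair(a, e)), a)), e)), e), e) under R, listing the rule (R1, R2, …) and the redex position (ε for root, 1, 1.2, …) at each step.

a

1. k(k(pair(a, k(pair(b, pair(pair(b, pair(a, e)), a)), e)), e), e)  →  k(k(pair(b, pair(pair(b, pair(a, e)), a)), e), e)   [R4 at 1]
2. k(k(pair(b, pair(pair(b, pair(a, e)), a)), e), e)  →  k(pair(pair(b, pair(a, e)), a), e)   [R4 at 1]
3. k(pair(pair(b, pair(a, e)), a), e)  →  a   [R4 at ε]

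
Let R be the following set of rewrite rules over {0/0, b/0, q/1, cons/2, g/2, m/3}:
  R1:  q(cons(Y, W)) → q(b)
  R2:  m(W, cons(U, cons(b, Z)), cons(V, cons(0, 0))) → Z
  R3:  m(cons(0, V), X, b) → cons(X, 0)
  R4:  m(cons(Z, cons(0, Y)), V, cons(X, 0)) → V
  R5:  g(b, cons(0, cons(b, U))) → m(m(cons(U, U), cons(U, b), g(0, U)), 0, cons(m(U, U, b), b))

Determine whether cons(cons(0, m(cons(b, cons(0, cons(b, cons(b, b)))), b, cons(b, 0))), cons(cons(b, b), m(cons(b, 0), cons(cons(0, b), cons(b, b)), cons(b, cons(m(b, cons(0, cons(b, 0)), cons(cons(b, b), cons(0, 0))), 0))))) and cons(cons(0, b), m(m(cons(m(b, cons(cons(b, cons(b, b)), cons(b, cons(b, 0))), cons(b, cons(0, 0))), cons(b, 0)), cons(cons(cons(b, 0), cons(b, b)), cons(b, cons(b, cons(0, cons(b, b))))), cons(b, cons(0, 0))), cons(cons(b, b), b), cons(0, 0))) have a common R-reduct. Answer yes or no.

yes — NF(t₁) = cons(cons(0, b), cons(cons(b, b), b)), NF(t₂) = cons(cons(0, b), cons(cons(b, b), b))

Reduce t₁ = cons(cons(0, m(cons(b, cons(0, cons(b, cons(b, b)))), b, cons(b, 0))), cons(cons(b, b), m(cons(b, 0), cons(cons(0, b), cons(b, b)), cons(b, cons(m(b, cons(0, cons(b, 0)), cons(cons(b, b), cons(0, 0))), 0))))):
1. cons(cons(0, m(cons(b, cons(0, cons(b, cons(b, b)))), b, cons(b, 0))), cons(cons(b, b), m(cons(b, 0), cons(cons(0, b), cons(b, b)), cons(b, cons(m(b, cons(0, cons(b, 0)), cons(cons(b, b), cons(0, 0))), 0)))))  →  cons(cons(0, b), cons(cons(b, b), m(cons(b, 0), cons(cons(0, b), cons(b, b)), cons(b, cons(m(b, cons(0, cons(b, 0)), cons(cons(b, b), cons(0, 0))), 0)))))   [R4 at 1.2]
2. cons(cons(0, b), cons(cons(b, b), m(cons(b, 0), cons(cons(0, b), cons(b, b)), cons(b, cons(m(b, cons(0, cons(b, 0)), cons(cons(b, b), cons(0, 0))), 0)))))  →  cons(cons(0, b), cons(cons(b, b), m(cons(b, 0), cons(cons(0, b), cons(b, b)), cons(b, cons(0, 0)))))   [R2 at 2.2.3.2.1]
3. cons(cons(0, b), cons(cons(b, b), m(cons(b, 0), cons(cons(0, b), cons(b, b)), cons(b, cons(0, 0)))))  →  cons(cons(0, b), cons(cons(b, b), b))   [R2 at 2.2]

Reduce t₂ = cons(cons(0, b), m(m(cons(m(b, cons(cons(b, cons(b, b)), cons(b, cons(b, 0))), cons(b, cons(0, 0))), cons(b, 0)), cons(cons(cons(b, 0), cons(b, b)), cons(b, cons(b, cons(0, cons(b, b))))), cons(b, cons(0, 0))), cons(cons(b, b), b), cons(0, 0))):
1. cons(cons(0, b), m(m(cons(m(b, cons(cons(b, cons(b, b)), cons(b, cons(b, 0))), cons(b, cons(0, 0))), cons(b, 0)), cons(cons(cons(b, 0), cons(b, b)), cons(b, cons(b, cons(0, cons(b, b))))), cons(b, cons(0, 0))), cons(cons(b, b), b), cons(0, 0)))  →  cons(cons(0, b), m(cons(b, cons(0, cons(b, b))), cons(cons(b, b), b), cons(0, 0)))   [R2 at 2.1]
2. cons(cons(0, b), m(cons(b, cons(0, cons(b, b))), cons(cons(b, b), b), cons(0, 0)))  →  cons(cons(0, b), cons(cons(b, b), b))   [R4 at 2]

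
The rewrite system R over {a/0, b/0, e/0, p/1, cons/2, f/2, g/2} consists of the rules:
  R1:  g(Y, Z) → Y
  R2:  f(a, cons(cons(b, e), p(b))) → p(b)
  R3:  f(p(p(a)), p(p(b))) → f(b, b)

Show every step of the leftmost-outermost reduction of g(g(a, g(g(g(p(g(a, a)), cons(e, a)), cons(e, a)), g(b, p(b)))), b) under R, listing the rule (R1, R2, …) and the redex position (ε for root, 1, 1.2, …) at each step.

a

1. g(g(a, g(g(g(p(g(a, a)), cons(e, a)), cons(e, a)), g(b, p(b)))), b)  →  g(a, g(g(g(p(g(a, a)), cons(e, a)), cons(e, a)), g(b, p(b))))   [R1 at ε]
2. g(a, g(g(g(p(g(a, a)), cons(e, a)), cons(e, a)), g(b, p(b))))  →  a   [R1 at ε]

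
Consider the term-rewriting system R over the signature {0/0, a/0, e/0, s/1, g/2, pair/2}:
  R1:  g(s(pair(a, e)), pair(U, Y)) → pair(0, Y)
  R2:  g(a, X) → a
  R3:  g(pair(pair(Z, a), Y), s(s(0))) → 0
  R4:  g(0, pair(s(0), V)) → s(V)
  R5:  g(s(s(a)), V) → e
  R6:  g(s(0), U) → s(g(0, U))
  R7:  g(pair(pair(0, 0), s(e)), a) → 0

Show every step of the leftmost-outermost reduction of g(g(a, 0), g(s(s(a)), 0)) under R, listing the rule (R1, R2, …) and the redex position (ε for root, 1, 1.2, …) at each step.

a

1. g(g(a, 0), g(s(s(a)), 0))  →  g(a, g(s(s(a)), 0))   [R2 at 1]
2. g(a, g(s(s(a)), 0))  →  a   [R2 at ε]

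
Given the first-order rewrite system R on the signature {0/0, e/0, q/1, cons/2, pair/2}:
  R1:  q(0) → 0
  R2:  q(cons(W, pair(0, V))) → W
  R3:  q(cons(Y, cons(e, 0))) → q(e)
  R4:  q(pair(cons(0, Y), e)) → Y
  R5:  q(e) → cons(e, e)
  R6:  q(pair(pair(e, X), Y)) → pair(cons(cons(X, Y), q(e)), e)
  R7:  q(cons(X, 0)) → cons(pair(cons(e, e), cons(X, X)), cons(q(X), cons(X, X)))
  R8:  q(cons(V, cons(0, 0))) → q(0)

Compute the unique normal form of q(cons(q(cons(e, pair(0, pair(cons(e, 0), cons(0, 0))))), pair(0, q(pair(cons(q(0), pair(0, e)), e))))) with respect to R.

1. q(cons(q(cons(e, pair(0, pair(cons(e, 0), cons(0, 0))))), pair(0, q(pair(cons(q(0), pair(0, e)), e)))))  →  q(cons(e, pair(0, pair(cons(e, 0), cons(0, 0)))))   [R2 at ε]
2. q(cons(e, pair(0, pair(cons(e, 0), cons(0, 0)))))  →  e   [R2 at ε]

e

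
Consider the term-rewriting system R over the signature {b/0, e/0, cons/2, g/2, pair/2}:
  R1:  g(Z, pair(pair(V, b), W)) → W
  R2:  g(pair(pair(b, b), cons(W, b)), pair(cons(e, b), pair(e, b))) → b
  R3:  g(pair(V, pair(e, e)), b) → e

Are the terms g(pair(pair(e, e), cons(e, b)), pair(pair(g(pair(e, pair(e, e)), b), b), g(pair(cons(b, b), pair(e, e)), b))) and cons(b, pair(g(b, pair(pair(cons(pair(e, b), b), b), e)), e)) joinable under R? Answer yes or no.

no — NF(t₁) = e, NF(t₂) = cons(b, pair(e, e))

Reduce t₁ = g(pair(pair(e, e), cons(e, b)), pair(pair(g(pair(e, pair(e, e)), b), b), g(pair(cons(b, b), pair(e, e)), b))):
1. g(pair(pair(e, e), cons(e, b)), pair(pair(g(pair(e, pair(e, e)), b), b), g(pair(cons(b, b), pair(e, e)), b)))  →  g(pair(cons(b, b), pair(e, e)), b)   [R1 at ε]
2. g(pair(cons(b, b), pair(e, e)), b)  →  e   [R3 at ε]

Reduce t₂ = cons(b, pair(g(b, pair(pair(cons(pair(e, b), b), b), e)), e)):
1. cons(b, pair(g(b, pair(pair(cons(pair(e, b), b), b), e)), e))  →  cons(b, pair(e, e))   [R1 at 2.1]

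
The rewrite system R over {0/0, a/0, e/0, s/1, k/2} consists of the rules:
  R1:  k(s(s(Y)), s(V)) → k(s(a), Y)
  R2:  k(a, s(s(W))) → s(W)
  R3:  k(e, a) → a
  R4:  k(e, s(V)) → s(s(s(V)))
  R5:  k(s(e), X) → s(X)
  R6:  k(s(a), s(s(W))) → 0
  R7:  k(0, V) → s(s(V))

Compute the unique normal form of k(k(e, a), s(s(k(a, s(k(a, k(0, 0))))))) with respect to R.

s(s(0))

1. k(k(e, a), s(s(k(a, s(k(a, k(0, 0)))))))  →  k(a, s(s(k(a, s(k(a, k(0, 0)))))))   [R3 at 1]
2. k(a, s(s(k(a, s(k(a, k(0, 0)))))))  →  s(k(a, s(k(a, k(0, 0)))))   [R2 at ε]
3. s(k(a, s(k(a, k(0, 0)))))  →  s(k(a, s(k(a, s(s(0))))))   [R7 at 1.2.1.2]
4. s(k(a, s(k(a, s(s(0))))))  →  s(k(a, s(s(0))))   [R2 at 1.2.1]
5. s(k(a, s(s(0))))  →  s(s(0))   [R2 at 1]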